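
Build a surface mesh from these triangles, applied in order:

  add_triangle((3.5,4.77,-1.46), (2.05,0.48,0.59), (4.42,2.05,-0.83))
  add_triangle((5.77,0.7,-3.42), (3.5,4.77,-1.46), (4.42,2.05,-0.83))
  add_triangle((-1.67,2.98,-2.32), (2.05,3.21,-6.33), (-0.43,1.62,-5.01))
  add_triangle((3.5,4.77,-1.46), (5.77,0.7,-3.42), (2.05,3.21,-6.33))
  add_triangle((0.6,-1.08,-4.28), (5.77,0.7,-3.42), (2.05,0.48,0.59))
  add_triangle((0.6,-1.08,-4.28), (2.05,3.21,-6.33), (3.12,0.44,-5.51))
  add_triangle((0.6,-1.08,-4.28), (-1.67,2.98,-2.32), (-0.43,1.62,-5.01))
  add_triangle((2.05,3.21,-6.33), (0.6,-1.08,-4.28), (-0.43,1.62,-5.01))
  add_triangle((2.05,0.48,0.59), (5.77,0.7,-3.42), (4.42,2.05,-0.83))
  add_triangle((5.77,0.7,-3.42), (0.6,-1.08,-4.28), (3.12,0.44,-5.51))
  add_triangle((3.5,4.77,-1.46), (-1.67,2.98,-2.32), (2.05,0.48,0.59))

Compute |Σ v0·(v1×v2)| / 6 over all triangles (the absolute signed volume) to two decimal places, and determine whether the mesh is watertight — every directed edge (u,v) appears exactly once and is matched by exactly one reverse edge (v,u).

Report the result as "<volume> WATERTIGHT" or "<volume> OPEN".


59.99 OPEN

Per-triangle v0·(v1×v2)/6:
  t1: +1.9816
  t2: +6.5848
  t3: +6.2570
  t4: +23.1244
  t5: +1.1282
  t6: +6.5323
  t7: +1.2251
  t8: +6.2750
  t9: +2.2296
  t10: +4.2903
  t11: +0.3591
Σ = +59.9874 → |volume| = 59.99

Directed edges: 33 total; 9 unmatched, e.g. (-1.67,2.98,-2.32)→(2.05,3.21,-6.33) → open.


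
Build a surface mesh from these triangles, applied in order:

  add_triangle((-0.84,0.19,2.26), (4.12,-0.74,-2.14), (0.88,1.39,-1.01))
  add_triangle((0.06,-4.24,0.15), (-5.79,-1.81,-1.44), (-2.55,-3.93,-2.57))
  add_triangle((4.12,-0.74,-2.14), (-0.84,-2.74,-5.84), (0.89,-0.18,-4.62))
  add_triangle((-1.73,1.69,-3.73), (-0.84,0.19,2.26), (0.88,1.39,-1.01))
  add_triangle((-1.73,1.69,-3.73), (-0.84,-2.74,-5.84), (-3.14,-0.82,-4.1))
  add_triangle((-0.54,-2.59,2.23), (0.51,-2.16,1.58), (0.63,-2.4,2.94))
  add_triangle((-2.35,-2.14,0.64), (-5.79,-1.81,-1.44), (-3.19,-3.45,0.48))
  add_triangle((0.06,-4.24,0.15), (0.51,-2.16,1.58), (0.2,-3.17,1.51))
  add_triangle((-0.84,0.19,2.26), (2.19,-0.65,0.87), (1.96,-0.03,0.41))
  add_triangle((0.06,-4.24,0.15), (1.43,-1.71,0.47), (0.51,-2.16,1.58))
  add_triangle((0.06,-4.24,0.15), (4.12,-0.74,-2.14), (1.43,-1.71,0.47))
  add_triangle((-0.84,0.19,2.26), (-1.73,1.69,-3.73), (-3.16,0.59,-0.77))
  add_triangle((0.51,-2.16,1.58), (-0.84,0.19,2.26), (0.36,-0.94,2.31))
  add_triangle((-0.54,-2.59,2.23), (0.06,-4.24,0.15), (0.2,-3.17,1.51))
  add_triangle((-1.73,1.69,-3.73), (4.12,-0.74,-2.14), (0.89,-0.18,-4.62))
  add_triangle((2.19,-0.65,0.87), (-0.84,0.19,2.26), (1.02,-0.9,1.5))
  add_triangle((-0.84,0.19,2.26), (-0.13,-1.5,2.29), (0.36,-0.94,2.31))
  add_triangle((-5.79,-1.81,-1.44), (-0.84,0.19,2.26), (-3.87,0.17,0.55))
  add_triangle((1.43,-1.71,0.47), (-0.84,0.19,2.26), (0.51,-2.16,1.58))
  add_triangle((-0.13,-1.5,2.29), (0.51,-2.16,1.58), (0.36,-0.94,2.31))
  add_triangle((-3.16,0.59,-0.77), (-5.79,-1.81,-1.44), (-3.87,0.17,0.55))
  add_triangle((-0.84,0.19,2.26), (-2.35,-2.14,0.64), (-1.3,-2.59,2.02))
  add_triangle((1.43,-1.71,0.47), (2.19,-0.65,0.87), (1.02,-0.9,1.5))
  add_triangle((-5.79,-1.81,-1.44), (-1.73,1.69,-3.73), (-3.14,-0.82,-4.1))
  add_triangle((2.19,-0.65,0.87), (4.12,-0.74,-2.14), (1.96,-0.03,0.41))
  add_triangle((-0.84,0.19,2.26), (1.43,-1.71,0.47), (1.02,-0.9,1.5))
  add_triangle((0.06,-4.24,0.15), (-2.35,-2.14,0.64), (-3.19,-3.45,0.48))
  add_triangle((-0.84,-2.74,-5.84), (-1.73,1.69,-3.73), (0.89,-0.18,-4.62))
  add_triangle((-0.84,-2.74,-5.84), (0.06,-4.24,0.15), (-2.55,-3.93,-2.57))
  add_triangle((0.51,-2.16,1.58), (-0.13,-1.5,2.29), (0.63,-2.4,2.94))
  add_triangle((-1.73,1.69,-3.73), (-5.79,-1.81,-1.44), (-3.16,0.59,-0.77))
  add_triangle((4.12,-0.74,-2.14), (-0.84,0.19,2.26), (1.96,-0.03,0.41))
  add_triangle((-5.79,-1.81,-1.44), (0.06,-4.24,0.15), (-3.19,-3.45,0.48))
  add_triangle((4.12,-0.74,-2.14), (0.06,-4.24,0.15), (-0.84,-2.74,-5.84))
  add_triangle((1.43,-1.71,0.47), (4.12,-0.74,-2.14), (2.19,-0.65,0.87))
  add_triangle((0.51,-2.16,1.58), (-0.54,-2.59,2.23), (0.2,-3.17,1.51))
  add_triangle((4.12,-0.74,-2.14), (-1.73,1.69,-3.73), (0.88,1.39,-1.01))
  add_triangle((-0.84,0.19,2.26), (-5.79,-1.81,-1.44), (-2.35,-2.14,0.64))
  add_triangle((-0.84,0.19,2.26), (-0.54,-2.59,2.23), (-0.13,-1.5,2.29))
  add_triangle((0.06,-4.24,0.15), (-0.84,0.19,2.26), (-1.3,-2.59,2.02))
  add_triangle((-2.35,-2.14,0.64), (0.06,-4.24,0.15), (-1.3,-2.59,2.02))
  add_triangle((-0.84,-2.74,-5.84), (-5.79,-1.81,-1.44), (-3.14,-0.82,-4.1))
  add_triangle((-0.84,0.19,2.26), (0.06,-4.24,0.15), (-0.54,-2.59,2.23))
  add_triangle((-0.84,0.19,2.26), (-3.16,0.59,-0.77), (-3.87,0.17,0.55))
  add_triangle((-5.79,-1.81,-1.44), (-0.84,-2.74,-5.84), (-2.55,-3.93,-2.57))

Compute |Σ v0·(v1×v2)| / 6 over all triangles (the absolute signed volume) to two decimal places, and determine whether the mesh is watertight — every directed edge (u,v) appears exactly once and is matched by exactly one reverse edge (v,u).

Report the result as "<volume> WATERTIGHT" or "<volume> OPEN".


Per-triangle v0·(v1×v2)/6:
  t1: +1.9534
  t2: +8.3639
  t3: +8.1665
  t4: +2.1121
  t5: +7.2570
  t6: +0.4987
  t7: +1.1713
  t8: +0.3087
  t9: +0.5143
  t10: +1.3550
  t11: +3.3412
  t12: +1.8322
  t13: -0.5836
  t14: +0.8041
  t15: +4.0018
  t16: +0.5417
  t17: +0.4688
  t18: +2.6268
  t19: +0.6628
  t20: +0.3421
  t21: +2.2818
  t22: +1.7418
  t23: +0.5351
  t24: +6.6305
  t25: +0.6956
  t26: +0.4193
  t27: +0.6894
  t28: +7.5139
  t29: +9.2494
  t30: -0.2336
  t31: +5.0585
  t32: -0.3649
  t33: +4.9134
  t34: +18.5864
  t35: +1.7894
  t36: +0.4015
  t37: +4.3965
  t38: +3.8831
  t39: +0.5703
  t40: +1.0001
  t41: +2.7106
  t42: +8.8130
  t43: +0.3416
  t44: +0.7433
  t45: +12.3960
Σ = +140.5010 → |volume| = 140.50

Directed edges: 135 total; 3 unmatched, e.g. (0.63,-2.4,2.94)→(-0.54,-2.59,2.23) → open.

140.50 OPEN


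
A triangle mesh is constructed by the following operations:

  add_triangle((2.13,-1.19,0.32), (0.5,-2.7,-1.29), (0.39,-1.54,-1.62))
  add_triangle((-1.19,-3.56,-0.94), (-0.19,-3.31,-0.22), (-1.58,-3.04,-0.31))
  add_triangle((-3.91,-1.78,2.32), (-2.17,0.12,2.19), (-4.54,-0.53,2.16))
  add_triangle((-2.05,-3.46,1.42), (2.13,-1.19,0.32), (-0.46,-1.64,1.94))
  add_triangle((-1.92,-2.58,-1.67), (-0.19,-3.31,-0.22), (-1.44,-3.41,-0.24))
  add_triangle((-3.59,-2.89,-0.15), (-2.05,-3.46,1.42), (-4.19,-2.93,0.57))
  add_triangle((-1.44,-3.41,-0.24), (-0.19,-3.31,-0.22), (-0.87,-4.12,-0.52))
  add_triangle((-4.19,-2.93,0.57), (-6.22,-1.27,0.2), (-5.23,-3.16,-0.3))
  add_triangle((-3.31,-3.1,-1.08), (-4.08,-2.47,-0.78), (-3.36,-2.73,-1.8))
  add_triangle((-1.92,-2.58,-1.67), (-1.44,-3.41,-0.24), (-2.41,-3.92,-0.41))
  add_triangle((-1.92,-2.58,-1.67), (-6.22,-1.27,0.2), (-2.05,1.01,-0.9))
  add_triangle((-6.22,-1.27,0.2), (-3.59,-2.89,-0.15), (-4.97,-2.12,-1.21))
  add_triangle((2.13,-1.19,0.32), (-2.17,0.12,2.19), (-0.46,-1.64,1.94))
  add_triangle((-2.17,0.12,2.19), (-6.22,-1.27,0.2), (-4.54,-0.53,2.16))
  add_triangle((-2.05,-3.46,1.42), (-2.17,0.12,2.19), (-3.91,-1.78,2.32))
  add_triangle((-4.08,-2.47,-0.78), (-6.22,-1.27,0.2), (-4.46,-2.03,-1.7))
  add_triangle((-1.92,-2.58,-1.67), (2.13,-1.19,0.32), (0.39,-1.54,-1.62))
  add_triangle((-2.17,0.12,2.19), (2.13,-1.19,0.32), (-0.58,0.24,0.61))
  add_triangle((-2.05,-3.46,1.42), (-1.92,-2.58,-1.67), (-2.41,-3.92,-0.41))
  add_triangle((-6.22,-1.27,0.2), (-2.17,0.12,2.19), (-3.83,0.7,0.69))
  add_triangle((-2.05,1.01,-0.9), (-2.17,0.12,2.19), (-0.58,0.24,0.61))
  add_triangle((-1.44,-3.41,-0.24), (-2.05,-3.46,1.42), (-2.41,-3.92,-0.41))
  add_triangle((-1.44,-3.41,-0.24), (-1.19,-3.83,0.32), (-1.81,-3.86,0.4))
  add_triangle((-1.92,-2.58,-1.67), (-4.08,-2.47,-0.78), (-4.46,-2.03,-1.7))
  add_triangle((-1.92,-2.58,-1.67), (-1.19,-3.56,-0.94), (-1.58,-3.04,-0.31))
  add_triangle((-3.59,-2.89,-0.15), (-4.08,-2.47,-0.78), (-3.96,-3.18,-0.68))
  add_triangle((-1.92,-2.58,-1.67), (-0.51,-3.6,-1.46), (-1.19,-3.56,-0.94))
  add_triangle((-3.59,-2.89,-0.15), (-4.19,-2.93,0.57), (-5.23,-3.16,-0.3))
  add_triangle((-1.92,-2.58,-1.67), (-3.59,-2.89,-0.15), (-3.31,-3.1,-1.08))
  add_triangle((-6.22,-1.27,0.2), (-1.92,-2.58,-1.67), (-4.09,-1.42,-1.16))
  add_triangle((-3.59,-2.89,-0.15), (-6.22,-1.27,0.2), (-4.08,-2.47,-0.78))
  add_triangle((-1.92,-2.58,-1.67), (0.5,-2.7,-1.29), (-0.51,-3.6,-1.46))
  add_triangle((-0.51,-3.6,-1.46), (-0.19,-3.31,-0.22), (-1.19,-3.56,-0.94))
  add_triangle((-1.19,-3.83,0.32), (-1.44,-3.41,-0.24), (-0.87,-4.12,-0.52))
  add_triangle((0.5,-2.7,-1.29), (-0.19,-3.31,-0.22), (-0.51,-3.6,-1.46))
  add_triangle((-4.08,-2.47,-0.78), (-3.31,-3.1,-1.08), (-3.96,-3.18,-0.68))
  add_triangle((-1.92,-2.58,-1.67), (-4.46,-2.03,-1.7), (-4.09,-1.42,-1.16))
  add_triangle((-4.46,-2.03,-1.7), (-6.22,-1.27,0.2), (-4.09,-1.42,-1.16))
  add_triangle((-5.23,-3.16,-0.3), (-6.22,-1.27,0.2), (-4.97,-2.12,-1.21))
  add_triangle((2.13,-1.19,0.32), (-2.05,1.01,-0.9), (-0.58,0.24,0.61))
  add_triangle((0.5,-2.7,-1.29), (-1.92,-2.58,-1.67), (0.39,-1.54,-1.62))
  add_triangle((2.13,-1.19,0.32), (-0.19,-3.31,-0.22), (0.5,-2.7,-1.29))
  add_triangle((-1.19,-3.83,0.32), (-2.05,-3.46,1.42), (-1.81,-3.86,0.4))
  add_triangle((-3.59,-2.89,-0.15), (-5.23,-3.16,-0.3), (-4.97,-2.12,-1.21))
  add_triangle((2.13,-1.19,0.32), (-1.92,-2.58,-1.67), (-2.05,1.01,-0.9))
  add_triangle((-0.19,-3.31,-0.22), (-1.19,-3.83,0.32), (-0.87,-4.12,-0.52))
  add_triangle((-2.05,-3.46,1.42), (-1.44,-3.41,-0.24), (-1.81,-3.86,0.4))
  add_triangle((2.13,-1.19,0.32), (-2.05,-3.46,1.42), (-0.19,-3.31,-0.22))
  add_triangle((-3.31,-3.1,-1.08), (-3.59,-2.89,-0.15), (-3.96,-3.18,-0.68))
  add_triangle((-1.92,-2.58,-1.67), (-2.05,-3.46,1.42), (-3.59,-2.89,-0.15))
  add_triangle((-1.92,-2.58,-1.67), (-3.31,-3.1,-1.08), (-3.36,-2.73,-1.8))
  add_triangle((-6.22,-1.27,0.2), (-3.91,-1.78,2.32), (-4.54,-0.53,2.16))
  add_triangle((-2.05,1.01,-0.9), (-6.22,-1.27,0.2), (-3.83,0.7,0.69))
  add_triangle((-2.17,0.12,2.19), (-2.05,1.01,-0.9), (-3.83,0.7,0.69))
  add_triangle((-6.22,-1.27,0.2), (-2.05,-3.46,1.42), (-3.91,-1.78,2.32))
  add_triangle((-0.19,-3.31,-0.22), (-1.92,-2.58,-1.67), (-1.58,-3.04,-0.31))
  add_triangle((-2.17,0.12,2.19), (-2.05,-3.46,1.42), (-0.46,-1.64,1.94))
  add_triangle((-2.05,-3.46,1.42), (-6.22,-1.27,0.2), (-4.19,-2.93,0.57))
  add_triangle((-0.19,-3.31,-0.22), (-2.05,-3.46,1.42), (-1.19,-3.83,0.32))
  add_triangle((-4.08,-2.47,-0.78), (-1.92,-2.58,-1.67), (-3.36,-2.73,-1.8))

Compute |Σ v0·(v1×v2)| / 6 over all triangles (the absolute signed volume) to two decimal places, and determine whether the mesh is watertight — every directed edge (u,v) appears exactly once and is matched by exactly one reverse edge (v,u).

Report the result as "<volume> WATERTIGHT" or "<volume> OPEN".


Per-triangle v0·(v1×v2)/6:
  t1: +0.8018
  t2: +0.4867
  t3: +1.2892
  t4: +2.1210
  t5: +1.0156
  t6: +1.2059
  t7: -0.1643
  t8: +1.9509
  t9: +0.6513
  t10: +0.5751
  t11: +4.7555
  t12: -2.7589
  t13: +0.9153
  t14: +0.3031
  t15: +1.6330
  t16: +2.0709
  t17: -1.5282
  t18: +0.1953
  t19: +0.3180
  t20: +2.9265
  t21: +0.2313
  t22: +0.7583
  t23: +0.2234
  t24: +1.4105
  t25: +0.6399
  t26: +0.2479
  t27: +0.7264
  t28: +0.4898
  t29: +0.1687
  t30: -1.8794
  t31: +1.5871
  t32: +0.5121
  t33: +0.5461
  t34: +0.3473
  t35: +0.6269
  t36: +0.2954
  t37: -0.1980
  t38: +0.3809
  t39: +2.4345
  t40: -0.0511
  t41: +0.9747
  t42: +1.4910
  t43: +0.3926
  t44: +0.5382
  t45: +0.7013
  t46: +0.3325
  t47: +0.0546
  t48: +2.4086
  t49: +0.1385
  t50: +2.6533
  t51: +0.5435
  t52: +2.9526
  t53: +2.3235
  t54: +0.5055
  t55: +5.5405
  t56: -1.0564
  t57: +2.2981
  t58: +1.5396
  t59: +0.2962
  t60: -0.4994
Σ = +52.3903 → |volume| = 52.39

Directed edges: 180 total, each appears once with its reverse present → watertight.

52.39 WATERTIGHT


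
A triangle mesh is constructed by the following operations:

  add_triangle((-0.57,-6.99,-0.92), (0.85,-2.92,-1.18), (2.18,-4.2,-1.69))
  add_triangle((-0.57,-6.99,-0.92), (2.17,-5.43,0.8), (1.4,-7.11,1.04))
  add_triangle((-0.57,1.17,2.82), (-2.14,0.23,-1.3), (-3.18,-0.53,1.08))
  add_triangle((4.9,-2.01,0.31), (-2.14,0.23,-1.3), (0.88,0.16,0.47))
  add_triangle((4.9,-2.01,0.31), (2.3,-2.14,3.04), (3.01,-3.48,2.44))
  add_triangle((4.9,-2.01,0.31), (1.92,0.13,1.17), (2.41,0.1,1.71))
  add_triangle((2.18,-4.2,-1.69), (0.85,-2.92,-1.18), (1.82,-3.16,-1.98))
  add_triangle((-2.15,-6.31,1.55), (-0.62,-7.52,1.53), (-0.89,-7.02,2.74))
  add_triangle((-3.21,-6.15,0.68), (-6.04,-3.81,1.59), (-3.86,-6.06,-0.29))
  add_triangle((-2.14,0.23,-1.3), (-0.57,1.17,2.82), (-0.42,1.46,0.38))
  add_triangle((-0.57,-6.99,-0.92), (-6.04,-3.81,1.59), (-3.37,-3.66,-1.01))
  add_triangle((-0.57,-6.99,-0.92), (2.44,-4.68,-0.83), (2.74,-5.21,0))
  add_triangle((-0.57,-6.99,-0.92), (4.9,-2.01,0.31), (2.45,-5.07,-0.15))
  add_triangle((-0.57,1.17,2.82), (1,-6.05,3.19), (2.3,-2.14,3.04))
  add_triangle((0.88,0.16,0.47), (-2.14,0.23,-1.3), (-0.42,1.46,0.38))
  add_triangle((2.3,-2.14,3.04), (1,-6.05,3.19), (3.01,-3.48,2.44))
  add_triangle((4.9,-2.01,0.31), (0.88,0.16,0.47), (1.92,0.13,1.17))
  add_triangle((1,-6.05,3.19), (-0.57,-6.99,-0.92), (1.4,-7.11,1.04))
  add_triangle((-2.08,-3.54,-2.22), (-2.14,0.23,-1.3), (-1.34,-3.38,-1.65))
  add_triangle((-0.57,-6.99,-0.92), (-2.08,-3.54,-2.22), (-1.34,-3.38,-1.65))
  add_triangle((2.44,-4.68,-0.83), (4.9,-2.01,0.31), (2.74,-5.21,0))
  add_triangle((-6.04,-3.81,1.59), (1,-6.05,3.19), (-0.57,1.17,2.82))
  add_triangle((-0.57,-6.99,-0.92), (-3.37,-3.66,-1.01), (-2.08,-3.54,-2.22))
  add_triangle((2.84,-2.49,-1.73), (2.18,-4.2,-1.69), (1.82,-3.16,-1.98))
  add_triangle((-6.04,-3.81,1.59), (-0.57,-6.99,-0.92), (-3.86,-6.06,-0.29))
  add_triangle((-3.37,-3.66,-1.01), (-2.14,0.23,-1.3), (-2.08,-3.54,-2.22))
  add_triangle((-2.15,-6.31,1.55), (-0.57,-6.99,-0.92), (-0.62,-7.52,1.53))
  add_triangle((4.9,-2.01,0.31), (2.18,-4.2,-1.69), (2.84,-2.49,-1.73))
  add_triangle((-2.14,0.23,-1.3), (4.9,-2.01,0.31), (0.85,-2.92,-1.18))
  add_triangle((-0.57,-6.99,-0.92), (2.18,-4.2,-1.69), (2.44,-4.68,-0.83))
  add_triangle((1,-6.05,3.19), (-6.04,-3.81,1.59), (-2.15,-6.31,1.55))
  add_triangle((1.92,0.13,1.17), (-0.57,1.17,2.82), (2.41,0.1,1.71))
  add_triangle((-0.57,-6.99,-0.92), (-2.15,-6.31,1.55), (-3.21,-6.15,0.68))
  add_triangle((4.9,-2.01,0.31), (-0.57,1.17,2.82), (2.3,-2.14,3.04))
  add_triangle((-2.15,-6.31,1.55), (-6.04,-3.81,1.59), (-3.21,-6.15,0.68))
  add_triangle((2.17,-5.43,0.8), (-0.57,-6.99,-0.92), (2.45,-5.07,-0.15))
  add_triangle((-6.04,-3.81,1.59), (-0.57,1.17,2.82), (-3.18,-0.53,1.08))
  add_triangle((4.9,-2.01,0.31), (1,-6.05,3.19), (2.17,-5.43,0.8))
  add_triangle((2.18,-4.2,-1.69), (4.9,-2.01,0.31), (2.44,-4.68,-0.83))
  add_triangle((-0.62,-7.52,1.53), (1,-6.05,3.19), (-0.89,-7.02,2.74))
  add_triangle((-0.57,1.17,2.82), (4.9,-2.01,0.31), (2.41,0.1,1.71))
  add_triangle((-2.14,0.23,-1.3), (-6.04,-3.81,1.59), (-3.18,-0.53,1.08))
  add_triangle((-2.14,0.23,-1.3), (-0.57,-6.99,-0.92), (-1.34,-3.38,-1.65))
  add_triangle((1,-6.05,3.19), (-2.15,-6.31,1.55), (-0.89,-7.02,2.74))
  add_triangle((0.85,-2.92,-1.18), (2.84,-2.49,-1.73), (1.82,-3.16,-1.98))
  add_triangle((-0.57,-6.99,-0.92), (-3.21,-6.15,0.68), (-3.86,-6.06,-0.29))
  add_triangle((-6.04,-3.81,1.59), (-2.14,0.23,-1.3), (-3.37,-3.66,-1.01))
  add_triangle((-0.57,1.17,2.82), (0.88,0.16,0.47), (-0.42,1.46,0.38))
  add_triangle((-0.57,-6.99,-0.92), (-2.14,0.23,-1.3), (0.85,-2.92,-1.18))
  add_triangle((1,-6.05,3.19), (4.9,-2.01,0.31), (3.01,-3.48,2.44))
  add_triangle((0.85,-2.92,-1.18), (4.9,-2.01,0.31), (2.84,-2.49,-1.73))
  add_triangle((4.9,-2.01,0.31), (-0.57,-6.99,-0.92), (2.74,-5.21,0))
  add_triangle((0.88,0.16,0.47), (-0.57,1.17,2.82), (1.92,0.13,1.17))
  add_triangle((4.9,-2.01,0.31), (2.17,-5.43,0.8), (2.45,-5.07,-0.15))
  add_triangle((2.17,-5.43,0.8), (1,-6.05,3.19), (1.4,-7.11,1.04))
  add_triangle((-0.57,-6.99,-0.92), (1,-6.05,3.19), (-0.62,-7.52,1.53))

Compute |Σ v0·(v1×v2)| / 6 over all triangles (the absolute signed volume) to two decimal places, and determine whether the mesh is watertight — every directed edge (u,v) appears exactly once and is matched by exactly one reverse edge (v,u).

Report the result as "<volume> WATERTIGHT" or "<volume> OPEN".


167.87 WATERTIGHT

Per-triangle v0·(v1×v2)/6:
  t1: +0.8967
  t2: +2.5206
  t3: +2.1755
  t4: +0.2763
  t5: +3.1093
  t6: +0.2350
  t7: +0.3307
  t8: +2.5756
  t9: +4.8217
  t10: +1.3466
  t11: +11.0101
  t12: +3.0433
  t13: +1.1351
  t14: +7.4709
  t15: +0.0903
  t16: +3.5057
  t17: +0.1356
  t18: +5.7568
  t19: -0.0800
  t20: +0.3399
  t21: +2.7639
  t22: +23.2734
  t23: +5.1742
  t24: +0.6759
  t25: -4.8130
  t26: +2.7644
  t27: +4.7821
  t28: +3.1776
  t29: +1.7928
  t30: +3.1093
  t31: +10.6028
  t32: +0.1574
  t33: +4.6736
  t34: +5.0038
  t35: +4.9092
  t36: +3.4782
  t37: +3.5929
  t38: +8.5402
  t39: +2.8347
  t40: +3.2283
  t41: +1.3483
  t42: +3.1548
  t43: -1.3813
  t44: -0.5785
  t45: -0.4066
  t46: +4.2387
  t47: +5.8951
  t48: +0.5912
  t49: +3.6874
  t50: +4.6278
  t51: -2.6751
  t52: -1.9270
  t53: +0.1274
  t54: +3.3308
  t55: +3.0081
  t56: +4.4152
Σ = +167.8737 → |volume| = 167.87

Directed edges: 168 total, each appears once with its reverse present → watertight.


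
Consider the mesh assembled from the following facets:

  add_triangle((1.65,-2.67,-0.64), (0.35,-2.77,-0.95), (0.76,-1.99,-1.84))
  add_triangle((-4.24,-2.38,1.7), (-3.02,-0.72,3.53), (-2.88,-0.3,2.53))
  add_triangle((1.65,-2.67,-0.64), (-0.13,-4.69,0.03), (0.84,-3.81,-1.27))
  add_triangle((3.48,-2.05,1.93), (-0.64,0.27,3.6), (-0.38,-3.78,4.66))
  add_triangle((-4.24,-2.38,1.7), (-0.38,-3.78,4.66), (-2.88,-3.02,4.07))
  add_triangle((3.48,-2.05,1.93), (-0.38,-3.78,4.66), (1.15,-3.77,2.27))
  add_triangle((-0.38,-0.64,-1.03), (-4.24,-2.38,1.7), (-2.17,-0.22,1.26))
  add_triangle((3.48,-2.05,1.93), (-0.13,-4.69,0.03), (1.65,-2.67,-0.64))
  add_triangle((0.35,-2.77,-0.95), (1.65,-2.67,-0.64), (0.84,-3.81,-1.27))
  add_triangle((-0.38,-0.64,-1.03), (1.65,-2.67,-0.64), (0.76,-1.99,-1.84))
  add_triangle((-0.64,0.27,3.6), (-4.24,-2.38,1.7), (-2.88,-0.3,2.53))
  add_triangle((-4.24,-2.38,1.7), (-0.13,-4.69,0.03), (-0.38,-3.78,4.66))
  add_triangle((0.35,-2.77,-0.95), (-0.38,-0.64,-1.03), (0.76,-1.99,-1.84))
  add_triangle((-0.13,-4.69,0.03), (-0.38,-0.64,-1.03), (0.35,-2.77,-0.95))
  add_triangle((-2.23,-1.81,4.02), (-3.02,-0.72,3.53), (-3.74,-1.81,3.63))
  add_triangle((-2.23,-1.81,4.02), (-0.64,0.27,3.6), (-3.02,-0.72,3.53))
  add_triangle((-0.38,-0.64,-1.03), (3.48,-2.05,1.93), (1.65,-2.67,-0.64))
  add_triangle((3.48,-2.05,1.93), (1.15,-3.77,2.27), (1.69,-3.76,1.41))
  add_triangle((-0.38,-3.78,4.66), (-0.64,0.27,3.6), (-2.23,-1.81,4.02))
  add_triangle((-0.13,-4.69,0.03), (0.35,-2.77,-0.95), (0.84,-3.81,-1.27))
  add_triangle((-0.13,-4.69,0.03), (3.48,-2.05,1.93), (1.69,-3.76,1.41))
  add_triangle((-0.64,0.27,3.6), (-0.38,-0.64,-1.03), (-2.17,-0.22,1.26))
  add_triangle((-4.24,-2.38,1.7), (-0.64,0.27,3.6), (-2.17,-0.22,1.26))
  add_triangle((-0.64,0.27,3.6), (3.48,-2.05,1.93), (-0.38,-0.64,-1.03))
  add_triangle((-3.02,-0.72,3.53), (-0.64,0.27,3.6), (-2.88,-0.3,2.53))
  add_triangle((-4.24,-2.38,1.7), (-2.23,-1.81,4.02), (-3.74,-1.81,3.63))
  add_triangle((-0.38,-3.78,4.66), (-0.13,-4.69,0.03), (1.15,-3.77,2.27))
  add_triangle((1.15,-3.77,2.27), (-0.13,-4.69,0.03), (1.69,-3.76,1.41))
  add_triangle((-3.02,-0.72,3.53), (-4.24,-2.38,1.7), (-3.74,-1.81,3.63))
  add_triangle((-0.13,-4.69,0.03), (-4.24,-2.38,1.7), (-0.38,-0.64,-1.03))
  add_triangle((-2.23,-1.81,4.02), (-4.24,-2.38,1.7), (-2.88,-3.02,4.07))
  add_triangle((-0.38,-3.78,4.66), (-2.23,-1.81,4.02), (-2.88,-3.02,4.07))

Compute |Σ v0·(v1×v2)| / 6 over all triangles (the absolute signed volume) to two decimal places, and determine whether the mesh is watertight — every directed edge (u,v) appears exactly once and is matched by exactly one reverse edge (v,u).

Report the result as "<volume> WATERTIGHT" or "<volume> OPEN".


66.76 WATERTIGHT

Per-triangle v0·(v1×v2)/6:
  t1: +0.7662
  t2: +1.2100
  t3: +1.2586
  t4: +8.8820
  t5: +2.8775
  t6: +4.9462
  t7: +0.7163
  t8: +4.3998
  t9: -0.0234
  t10: -0.2871
  t11: -2.4992
  t12: +14.7628
  t13: +0.4366
  t14: +0.6190
  t15: +1.1305
  t16: +2.1357
  t17: +0.0277
  t18: +1.7691
  t19: +4.3227
  t20: +0.2835
  t21: +1.1432
  t22: -0.5508
  t23: +2.1847
  t24: -2.0324
  t25: +0.7329
  t26: +1.4796
  t27: +5.0291
  t28: +1.7908
  t29: +0.9940
  t30: +3.8510
  t31: +1.9500
  t32: +2.4555
Σ = +66.7619 → |volume| = 66.76

Directed edges: 96 total, each appears once with its reverse present → watertight.


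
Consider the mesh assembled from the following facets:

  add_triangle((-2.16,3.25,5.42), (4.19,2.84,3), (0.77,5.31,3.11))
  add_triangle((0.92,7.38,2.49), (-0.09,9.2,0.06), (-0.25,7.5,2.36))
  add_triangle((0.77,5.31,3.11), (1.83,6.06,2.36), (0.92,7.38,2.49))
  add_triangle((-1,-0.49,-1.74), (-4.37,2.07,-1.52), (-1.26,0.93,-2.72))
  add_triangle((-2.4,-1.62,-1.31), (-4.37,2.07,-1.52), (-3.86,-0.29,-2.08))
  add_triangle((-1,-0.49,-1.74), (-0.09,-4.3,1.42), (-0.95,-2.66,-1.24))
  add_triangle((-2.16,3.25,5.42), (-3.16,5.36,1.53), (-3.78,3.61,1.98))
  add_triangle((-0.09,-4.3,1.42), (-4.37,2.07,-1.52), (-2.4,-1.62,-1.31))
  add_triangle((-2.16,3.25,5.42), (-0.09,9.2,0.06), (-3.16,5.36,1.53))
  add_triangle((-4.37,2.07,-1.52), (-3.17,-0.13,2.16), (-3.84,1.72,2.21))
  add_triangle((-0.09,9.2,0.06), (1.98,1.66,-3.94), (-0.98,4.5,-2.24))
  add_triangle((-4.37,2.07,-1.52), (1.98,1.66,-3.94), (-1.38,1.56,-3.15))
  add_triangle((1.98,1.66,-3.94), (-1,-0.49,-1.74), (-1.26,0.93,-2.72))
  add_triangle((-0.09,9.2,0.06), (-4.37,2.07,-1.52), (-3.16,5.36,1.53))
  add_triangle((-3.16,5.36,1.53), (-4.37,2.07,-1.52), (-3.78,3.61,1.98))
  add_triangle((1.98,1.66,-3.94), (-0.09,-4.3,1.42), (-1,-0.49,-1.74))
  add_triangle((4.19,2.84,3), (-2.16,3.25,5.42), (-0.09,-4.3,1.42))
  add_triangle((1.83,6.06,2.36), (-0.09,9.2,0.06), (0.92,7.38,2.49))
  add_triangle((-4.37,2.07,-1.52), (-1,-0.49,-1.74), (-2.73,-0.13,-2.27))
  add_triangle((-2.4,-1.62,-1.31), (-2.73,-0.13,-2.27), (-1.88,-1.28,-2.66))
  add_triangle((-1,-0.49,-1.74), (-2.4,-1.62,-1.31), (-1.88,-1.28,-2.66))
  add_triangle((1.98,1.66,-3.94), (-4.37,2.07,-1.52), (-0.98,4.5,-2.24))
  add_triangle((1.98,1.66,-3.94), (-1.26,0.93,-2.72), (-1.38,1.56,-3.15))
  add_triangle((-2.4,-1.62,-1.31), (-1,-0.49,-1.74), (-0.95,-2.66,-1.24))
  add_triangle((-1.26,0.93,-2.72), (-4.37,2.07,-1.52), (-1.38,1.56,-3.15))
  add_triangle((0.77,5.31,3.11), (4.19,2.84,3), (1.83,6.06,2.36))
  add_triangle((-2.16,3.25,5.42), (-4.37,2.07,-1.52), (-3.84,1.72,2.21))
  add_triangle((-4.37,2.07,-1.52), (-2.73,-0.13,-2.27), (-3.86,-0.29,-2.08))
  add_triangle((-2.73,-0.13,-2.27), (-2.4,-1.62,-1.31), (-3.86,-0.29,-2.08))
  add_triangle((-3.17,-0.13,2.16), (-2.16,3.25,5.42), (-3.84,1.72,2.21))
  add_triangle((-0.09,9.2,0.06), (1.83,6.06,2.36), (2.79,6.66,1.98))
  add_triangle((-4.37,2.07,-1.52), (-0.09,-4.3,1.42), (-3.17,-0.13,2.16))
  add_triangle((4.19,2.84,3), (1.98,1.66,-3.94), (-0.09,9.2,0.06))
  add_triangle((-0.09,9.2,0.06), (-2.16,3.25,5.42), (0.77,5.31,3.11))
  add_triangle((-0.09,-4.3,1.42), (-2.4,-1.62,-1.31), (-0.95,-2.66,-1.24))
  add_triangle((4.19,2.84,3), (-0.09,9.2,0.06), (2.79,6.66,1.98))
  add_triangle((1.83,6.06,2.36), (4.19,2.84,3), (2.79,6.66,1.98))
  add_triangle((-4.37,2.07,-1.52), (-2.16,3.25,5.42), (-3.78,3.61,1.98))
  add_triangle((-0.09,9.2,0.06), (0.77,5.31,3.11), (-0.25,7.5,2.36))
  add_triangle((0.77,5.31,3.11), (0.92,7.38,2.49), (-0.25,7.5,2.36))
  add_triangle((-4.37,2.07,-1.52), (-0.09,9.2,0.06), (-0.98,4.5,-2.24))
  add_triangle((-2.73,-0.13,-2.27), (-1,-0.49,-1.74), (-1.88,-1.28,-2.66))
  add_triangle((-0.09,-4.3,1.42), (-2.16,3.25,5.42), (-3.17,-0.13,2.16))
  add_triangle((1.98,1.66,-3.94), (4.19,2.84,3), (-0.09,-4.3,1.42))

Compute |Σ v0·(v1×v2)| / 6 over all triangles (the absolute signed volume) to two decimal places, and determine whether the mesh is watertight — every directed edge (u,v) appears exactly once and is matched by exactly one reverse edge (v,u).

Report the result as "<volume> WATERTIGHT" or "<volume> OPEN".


275.79 WATERTIGHT

Per-triangle v0·(v1×v2)/6:
  t1: +14.8707
  t2: +4.1774
  t3: +1.7006
  t4: +1.9393
  t5: +0.7474
  t6: -0.2837
  t7: +6.4216
  t8: +4.4171
  t9: +20.8462
  t10: +3.9783
  t11: +12.6163
  t12: +1.9966
  t13: +1.8440
  t14: +17.2784
  t15: +5.7863
  t16: +5.0572
  t17: +25.5093
  t18: +3.5436
  t19: +0.5162
  t20: +1.1228
  t21: -0.1262
  t22: +10.0122
  t23: +0.8219
  t24: +1.0177
  t25: +0.8583
  t26: +5.1018
  t27: +6.1954
  t28: +1.2730
  t29: +0.7408
  t30: +4.6334
  t31: +4.5488
  t32: +8.5946
  t33: +34.6771
  t34: +16.8399
  t35: +2.4097
  t36: -0.5283
  t37: +3.5552
  t38: +2.8344
  t39: -3.7456
  t40: +1.8989
  t41: +12.9349
  t42: +0.2713
  t43: +11.3585
  t44: +15.5303
Σ = +275.7936 → |volume| = 275.79

Directed edges: 132 total, each appears once with its reverse present → watertight.


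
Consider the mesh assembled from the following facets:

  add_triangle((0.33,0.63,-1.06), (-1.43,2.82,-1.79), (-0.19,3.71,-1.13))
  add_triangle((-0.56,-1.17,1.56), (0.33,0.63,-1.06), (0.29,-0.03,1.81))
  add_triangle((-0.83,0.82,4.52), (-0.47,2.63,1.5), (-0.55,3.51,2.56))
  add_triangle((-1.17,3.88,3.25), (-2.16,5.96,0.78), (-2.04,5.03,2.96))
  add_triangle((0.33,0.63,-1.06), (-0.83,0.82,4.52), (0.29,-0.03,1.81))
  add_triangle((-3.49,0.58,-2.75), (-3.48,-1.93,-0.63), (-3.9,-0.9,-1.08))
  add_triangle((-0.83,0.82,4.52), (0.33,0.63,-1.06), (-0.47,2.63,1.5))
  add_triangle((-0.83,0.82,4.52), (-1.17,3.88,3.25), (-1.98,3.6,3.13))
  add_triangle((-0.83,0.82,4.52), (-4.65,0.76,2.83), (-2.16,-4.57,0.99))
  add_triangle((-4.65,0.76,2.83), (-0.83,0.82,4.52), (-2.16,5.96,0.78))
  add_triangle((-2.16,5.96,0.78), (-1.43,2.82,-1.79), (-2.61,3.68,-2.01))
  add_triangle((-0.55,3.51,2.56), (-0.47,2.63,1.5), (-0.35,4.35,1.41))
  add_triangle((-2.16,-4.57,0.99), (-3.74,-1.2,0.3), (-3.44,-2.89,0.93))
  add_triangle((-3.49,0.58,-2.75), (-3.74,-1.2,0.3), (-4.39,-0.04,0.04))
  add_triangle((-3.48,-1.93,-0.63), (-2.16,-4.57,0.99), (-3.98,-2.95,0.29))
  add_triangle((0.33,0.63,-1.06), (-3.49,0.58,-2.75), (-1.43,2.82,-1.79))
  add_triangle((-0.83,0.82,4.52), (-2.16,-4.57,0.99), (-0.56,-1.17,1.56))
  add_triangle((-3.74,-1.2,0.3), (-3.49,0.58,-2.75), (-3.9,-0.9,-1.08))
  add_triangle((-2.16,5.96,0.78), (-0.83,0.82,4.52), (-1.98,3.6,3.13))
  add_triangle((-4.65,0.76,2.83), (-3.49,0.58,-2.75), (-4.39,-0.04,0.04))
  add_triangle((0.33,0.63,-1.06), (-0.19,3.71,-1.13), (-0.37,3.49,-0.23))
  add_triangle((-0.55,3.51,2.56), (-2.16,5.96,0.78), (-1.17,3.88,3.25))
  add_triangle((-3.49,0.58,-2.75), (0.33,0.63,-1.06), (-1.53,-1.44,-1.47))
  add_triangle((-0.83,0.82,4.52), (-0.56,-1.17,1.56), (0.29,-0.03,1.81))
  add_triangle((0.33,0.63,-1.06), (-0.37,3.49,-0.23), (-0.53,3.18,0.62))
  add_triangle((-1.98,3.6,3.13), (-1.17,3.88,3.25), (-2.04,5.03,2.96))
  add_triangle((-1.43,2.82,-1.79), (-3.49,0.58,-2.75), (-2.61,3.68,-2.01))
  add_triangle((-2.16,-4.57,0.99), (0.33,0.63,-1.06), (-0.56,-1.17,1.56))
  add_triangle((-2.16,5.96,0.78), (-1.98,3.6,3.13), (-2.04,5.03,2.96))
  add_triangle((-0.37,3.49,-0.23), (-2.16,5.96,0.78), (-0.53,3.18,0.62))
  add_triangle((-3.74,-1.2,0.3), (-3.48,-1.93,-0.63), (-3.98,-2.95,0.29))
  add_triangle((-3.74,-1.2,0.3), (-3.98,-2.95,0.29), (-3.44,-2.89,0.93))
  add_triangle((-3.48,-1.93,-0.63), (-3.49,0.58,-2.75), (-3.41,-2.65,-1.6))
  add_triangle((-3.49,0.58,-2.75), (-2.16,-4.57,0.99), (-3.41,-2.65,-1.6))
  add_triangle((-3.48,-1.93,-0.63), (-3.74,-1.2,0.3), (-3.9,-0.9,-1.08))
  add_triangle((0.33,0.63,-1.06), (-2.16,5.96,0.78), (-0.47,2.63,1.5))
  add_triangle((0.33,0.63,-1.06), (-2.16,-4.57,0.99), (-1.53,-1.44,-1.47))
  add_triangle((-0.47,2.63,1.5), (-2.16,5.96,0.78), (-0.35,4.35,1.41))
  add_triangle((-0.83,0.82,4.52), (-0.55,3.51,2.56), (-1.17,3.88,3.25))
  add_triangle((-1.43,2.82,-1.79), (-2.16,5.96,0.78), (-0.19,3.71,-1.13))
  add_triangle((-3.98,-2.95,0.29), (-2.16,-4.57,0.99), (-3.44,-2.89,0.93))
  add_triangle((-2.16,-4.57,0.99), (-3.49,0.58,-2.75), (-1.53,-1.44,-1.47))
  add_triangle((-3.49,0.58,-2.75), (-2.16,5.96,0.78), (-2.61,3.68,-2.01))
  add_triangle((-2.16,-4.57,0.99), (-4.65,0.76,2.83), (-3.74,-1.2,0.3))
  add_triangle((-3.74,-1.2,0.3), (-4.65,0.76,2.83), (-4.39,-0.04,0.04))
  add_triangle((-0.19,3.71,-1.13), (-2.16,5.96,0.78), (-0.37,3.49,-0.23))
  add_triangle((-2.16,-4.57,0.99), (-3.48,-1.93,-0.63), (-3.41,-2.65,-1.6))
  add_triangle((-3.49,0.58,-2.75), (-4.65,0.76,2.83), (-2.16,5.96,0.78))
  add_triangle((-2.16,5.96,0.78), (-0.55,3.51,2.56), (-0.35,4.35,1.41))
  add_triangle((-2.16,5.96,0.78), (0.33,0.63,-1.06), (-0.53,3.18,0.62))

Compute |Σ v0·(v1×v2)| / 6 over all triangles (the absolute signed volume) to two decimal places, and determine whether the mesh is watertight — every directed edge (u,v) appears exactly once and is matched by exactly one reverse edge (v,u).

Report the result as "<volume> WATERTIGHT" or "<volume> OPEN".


107.95 WATERTIGHT

Per-triangle v0·(v1×v2)/6:
  t1: +0.8986
  t2: +0.0229
  t3: -0.3044
  t4: +1.1312
  t5: +0.4221
  t6: +1.0060
  t7: +0.3609
  t8: +2.1739
  t9: +15.1460
  t10: +17.7297
  t11: +1.7275
  t12: -0.1408
  t13: -0.6713
  t14: +2.2540
  t15: +1.3815
  t16: +1.7186
  t17: +1.1866
  t18: +0.8122
  t19: -1.5528
  t20: +2.8809
  t21: +0.0839
  t22: +1.4741
  t23: +1.4062
  t24: +0.7551
  t25: +0.0772
  t26: +0.7636
  t27: +1.3223
  t28: +0.0272
  t29: +0.9707
  t30: +0.6058
  t31: +0.9333
  t32: +0.7146
  t33: +2.3660
  t34: -1.9205
  t35: +0.9053
  t36: +1.1893
  t37: +0.6412
  t38: -1.0047
  t39: +1.1170
  t40: +3.1309
  t41: +1.1500
  t42: +3.4110
  t43: +4.5348
  t44: +7.0842
  t45: +2.5341
  t46: +0.6484
  t47: +2.5297
  t48: +21.1756
  t49: +1.9563
  t50: -0.8195
Σ = +107.9466 → |volume| = 107.95

Directed edges: 150 total, each appears once with its reverse present → watertight.


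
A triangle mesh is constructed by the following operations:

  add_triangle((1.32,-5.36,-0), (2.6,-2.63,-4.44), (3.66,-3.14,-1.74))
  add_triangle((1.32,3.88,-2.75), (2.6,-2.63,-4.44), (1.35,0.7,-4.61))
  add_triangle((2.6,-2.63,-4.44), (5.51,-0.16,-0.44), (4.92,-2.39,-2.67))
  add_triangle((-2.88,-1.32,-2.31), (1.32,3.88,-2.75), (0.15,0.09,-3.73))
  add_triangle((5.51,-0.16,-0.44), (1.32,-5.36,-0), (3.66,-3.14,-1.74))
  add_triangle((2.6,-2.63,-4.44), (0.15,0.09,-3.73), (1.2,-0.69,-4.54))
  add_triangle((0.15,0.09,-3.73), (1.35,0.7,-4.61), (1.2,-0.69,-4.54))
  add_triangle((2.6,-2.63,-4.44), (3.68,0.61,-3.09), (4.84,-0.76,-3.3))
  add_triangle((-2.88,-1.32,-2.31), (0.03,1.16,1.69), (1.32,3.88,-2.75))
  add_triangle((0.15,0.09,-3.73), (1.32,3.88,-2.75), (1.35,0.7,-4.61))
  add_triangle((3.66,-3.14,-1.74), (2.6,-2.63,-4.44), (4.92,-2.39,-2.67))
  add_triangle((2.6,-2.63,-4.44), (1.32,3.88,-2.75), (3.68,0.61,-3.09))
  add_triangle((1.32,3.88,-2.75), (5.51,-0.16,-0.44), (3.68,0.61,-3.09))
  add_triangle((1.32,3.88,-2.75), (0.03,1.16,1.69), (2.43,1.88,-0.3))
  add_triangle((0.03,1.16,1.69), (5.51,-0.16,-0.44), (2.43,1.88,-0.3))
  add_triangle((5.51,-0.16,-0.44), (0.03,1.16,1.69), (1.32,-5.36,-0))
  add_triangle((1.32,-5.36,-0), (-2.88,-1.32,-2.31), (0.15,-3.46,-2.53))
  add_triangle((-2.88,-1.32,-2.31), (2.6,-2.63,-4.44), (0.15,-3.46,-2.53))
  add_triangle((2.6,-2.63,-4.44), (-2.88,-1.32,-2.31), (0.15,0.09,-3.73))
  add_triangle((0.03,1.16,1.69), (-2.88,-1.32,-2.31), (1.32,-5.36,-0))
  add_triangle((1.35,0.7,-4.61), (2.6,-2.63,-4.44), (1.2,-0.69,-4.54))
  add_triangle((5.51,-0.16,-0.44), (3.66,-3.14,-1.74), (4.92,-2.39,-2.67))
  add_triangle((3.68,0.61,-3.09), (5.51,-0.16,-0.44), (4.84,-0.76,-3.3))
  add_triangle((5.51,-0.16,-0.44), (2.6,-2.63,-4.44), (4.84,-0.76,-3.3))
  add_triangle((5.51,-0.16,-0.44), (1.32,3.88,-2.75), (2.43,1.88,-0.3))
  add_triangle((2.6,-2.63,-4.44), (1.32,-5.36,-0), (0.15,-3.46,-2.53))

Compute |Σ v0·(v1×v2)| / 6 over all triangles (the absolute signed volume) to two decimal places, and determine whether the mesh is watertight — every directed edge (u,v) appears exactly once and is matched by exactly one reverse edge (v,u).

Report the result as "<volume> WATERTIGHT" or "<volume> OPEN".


124.73 WATERTIGHT

Per-triangle v0·(v1×v2)/6:
  t1: +8.4152
  t2: +4.7645
  t3: +3.3922
  t4: +6.0138
  t5: +7.3688
  t6: +0.5277
  t7: +0.9513
  t8: +3.5969
  t9: +4.7144
  t10: +2.3184
  t11: +3.6591
  t12: +8.1498
  t13: +8.3204
  t14: +3.1520
  t15: +3.1445
  t16: +8.3832
  t17: +5.7951
  t18: +6.1910
  t19: +7.1296
  t20: +4.1874
  t21: +1.7063
  t22: +3.3564
  t23: +3.5086
  t24: +4.4271
  t25: +4.3559
  t26: +7.1973
Σ = +124.7269 → |volume| = 124.73

Directed edges: 78 total, each appears once with its reverse present → watertight.


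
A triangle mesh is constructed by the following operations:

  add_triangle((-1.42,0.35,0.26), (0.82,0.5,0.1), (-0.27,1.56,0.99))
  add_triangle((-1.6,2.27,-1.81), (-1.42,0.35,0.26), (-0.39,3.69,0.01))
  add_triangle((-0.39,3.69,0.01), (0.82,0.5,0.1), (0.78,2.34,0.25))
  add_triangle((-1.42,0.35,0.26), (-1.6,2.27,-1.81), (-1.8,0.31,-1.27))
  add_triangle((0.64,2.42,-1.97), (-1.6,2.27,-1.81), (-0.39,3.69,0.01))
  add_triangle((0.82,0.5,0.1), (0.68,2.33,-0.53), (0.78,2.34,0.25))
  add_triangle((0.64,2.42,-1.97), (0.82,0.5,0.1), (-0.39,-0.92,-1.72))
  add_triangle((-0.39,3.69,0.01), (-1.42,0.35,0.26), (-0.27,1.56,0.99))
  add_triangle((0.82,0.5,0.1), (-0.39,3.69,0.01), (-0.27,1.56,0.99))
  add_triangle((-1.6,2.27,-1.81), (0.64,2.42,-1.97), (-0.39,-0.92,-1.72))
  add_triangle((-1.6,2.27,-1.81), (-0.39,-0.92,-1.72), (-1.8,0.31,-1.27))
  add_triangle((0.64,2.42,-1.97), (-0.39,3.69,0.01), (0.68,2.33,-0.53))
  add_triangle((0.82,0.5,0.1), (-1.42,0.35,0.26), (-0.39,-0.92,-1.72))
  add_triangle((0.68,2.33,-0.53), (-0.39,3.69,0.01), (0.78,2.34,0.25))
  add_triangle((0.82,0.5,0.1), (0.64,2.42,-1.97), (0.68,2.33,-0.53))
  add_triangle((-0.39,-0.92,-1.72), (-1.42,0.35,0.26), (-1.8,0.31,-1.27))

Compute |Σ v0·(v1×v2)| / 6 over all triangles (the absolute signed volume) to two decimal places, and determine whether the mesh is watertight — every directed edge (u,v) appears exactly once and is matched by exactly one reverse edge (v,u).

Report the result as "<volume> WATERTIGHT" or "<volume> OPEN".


Per-triangle v0·(v1×v2)/6:
  t1: -0.0679
  t2: +1.7614
  t3: -0.0685
  t4: +0.7766
  t5: +2.6538
  t6: +0.1967
  t7: +0.6549
  t8: +0.8217
  t9: +0.5355
  t10: +2.1933
  t11: +1.0662
  t12: +0.8305
  t13: -0.2375
  t14: +0.4776
  t15: +0.3661
  t16: +0.3280
Σ = +12.2885 → |volume| = 12.29

Directed edges: 48 total, each appears once with its reverse present → watertight.

12.29 WATERTIGHT


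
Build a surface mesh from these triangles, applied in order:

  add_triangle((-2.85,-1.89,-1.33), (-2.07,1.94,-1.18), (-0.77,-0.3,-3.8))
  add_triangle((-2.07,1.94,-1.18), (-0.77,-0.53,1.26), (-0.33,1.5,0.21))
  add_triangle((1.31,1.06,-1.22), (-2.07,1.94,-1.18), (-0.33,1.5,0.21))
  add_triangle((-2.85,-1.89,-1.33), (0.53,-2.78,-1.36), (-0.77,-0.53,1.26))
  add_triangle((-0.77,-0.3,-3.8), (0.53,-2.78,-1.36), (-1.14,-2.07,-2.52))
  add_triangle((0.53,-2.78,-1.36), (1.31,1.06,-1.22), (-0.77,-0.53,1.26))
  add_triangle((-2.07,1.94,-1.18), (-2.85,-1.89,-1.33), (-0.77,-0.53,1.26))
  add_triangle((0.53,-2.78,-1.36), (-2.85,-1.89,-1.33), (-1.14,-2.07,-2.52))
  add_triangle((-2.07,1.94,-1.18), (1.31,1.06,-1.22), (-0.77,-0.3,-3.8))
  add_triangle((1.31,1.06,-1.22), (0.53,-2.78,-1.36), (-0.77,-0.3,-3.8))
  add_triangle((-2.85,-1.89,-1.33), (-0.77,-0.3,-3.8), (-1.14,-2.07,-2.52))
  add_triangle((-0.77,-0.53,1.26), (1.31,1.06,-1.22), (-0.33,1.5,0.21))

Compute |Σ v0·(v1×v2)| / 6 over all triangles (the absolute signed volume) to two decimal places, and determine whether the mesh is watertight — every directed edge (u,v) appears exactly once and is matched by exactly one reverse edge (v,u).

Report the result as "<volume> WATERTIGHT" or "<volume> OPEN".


25.82 WATERTIGHT

Per-triangle v0·(v1×v2)/6:
  t1: +5.3927
  t2: +0.8698
  t3: +1.1222
  t4: +2.4235
  t5: +2.0199
  t6: +0.3628
  t7: +2.5461
  t8: +1.9538
  t9: +3.3460
  t10: +3.2258
  t11: +2.3464
  t12: +0.2114
Σ = +25.8204 → |volume| = 25.82

Directed edges: 36 total, each appears once with its reverse present → watertight.


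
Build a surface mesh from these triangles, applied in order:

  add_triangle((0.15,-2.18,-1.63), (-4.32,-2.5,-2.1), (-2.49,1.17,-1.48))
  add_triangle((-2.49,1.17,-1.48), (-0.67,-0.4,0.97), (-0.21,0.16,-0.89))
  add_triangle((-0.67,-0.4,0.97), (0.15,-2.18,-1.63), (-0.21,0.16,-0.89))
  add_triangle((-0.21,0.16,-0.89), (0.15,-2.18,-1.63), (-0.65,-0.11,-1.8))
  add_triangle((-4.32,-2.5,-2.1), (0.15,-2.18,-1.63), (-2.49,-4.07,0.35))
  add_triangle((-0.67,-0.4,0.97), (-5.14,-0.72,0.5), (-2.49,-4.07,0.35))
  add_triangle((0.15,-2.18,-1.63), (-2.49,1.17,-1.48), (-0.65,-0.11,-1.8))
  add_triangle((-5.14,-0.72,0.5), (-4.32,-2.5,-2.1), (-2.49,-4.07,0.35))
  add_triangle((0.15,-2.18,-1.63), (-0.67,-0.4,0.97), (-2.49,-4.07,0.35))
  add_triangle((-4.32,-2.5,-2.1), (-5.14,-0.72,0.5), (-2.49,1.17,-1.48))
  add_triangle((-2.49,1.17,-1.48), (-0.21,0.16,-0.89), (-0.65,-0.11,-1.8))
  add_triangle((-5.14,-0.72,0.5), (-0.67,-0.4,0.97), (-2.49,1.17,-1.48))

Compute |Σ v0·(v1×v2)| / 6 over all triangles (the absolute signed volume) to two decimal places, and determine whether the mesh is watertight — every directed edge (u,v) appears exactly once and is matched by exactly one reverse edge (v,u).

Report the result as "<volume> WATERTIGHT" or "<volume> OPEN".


Per-triangle v0·(v1×v2)/6:
  t1: +3.6413
  t2: -0.1922
  t3: -0.3476
  t4: +0.1170
  t5: +5.7702
  t6: +2.8562
  t7: +0.9412
  t8: +8.2090
  t9: +0.4173
  t10: +6.0747
  t11: +0.1679
  t12: +0.7256
Σ = +28.3806 → |volume| = 28.38

Directed edges: 36 total, each appears once with its reverse present → watertight.

28.38 WATERTIGHT


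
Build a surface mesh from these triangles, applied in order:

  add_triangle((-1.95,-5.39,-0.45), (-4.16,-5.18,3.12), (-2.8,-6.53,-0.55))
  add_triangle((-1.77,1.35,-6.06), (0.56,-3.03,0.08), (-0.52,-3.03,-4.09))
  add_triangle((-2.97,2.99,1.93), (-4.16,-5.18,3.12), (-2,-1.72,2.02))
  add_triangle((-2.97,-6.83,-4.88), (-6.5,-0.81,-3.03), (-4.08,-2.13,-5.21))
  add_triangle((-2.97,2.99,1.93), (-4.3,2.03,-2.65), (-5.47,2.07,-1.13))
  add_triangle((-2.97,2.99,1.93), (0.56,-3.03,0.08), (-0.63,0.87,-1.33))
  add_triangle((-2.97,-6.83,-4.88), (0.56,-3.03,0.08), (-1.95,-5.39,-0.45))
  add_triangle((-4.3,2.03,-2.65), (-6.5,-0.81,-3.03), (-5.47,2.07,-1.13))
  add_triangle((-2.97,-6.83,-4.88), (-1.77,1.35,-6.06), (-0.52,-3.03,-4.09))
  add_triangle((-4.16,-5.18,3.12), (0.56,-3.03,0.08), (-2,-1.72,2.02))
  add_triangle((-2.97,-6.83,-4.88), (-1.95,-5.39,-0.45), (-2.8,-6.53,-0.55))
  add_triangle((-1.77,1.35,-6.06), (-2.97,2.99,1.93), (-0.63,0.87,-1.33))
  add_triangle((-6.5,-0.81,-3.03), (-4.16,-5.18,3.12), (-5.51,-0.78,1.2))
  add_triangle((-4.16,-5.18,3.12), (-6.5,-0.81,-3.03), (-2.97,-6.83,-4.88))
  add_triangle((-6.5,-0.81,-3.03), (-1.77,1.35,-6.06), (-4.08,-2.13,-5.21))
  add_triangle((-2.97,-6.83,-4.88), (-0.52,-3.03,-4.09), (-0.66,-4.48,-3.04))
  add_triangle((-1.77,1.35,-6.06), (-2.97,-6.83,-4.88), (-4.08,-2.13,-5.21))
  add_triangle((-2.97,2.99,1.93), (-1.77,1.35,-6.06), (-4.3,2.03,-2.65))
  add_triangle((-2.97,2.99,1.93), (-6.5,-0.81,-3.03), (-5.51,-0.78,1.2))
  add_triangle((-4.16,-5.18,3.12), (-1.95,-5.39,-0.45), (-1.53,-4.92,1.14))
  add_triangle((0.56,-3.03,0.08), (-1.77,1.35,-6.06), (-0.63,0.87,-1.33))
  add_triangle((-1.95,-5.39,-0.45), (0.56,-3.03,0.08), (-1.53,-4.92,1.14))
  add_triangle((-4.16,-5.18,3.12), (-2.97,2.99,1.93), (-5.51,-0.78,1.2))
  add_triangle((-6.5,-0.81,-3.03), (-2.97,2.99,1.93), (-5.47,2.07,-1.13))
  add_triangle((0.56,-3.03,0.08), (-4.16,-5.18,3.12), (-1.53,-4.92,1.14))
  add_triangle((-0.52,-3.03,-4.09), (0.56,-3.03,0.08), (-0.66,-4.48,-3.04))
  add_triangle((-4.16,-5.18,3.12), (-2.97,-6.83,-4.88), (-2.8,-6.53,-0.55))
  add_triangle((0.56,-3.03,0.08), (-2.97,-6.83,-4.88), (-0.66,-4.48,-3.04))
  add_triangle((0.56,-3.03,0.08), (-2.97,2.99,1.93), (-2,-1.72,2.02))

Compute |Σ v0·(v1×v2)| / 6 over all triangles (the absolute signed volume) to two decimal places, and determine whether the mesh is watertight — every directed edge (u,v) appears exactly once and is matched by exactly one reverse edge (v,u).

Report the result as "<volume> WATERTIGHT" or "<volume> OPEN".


214.37 OPEN

Per-triangle v0·(v1×v2)/6:
  t1: +1.4063
  t2: +0.0837
  t3: +2.5702
  t4: +17.0102
  t5: +3.9310
  t6: -2.0716
  t7: +6.2629
  t8: +5.8711
  t9: +11.5429
  t10: +1.6109
  t11: +1.6919
  t12: +1.2133
  t13: +18.5195
  t14: +53.0580
  t15: +14.8247
  t16: +2.9689
  t17: +15.3229
  t18: +7.0411
  t19: +14.0531
  t20: +3.9823
  t21: -0.4239
  t22: +2.2325
  t23: +12.3442
  t24: +4.7118
  t25: +1.0645
  t26: +1.4109
  t27: +9.2437
  t28: +2.9478
  t29: -0.0590
Σ = +214.3658 → |volume| = 214.37

Directed edges: 87 total; 3 unmatched, e.g. (-4.3,2.03,-2.65)→(-6.5,-0.81,-3.03) → open.
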